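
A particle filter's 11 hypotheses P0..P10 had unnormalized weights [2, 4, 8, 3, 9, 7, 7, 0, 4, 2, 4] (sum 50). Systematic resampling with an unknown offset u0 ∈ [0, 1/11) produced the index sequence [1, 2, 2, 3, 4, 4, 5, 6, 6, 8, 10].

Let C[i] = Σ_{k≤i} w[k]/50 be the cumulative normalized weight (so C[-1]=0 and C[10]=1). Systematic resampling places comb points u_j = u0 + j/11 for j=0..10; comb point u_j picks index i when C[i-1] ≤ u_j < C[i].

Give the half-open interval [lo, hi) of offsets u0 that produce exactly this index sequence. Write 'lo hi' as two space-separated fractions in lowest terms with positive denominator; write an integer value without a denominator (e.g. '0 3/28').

1/25 17/275

C = [1/25, 3/25, 7/25, 17/50, 13/25, 33/50, 4/5, 4/5, 22/25, 23/25, 1]
j=0 picked index 1: u0 ∈ [1/25, 3/25)
j=1 picked index 2: u0 ∈ [8/275, 52/275)
j=2 picked index 2: u0 ∈ [-17/275, 27/275)
j=3 picked index 3: u0 ∈ [2/275, 37/550)
j=4 picked index 4: u0 ∈ [-13/550, 43/275)
j=5 picked index 4: u0 ∈ [-63/550, 18/275)
j=6 picked index 5: u0 ∈ [-7/275, 63/550)
j=7 picked index 6: u0 ∈ [13/550, 9/55)
j=8 picked index 6: u0 ∈ [-37/550, 4/55)
j=9 picked index 8: u0 ∈ [-1/55, 17/275)
j=10 picked index 10: u0 ∈ [3/275, 1/11)
intersection: [1/25, 17/275)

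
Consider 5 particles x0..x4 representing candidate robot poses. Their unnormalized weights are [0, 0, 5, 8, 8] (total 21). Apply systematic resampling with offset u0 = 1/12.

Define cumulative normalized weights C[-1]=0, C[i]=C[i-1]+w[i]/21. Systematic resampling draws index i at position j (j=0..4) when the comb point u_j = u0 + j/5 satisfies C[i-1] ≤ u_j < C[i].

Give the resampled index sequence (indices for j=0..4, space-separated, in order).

C = [0, 0, 5/21, 13/21, 1]
j=0: u_0=1/12 ∈ [0, 5/21) → index 2
j=1: u_1=17/60 ∈ [5/21, 13/21) → index 3
j=2: u_2=29/60 ∈ [5/21, 13/21) → index 3
j=3: u_3=41/60 ∈ [13/21, 1) → index 4
j=4: u_4=53/60 ∈ [13/21, 1) → index 4

2 3 3 4 4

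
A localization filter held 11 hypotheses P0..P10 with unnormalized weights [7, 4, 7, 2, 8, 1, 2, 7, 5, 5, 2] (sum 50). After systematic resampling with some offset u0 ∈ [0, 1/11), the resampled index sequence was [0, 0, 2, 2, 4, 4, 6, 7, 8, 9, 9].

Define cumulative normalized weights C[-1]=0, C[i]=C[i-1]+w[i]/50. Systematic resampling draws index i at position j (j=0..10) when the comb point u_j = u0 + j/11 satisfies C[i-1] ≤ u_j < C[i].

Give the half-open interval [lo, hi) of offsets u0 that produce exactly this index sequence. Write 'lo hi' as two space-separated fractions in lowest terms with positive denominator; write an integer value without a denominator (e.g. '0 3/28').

C = [7/50, 11/50, 9/25, 2/5, 14/25, 29/50, 31/50, 19/25, 43/50, 24/25, 1]
j=0 picked index 0: u0 ∈ [0, 7/50)
j=1 picked index 0: u0 ∈ [-1/11, 27/550)
j=2 picked index 2: u0 ∈ [21/550, 49/275)
j=3 picked index 2: u0 ∈ [-29/550, 24/275)
j=4 picked index 4: u0 ∈ [2/55, 54/275)
j=5 picked index 4: u0 ∈ [-3/55, 29/275)
j=6 picked index 6: u0 ∈ [19/550, 41/550)
j=7 picked index 7: u0 ∈ [-9/550, 34/275)
j=8 picked index 8: u0 ∈ [9/275, 73/550)
j=9 picked index 9: u0 ∈ [23/550, 39/275)
j=10 picked index 9: u0 ∈ [-27/550, 14/275)
intersection: [23/550, 27/550)

23/550 27/550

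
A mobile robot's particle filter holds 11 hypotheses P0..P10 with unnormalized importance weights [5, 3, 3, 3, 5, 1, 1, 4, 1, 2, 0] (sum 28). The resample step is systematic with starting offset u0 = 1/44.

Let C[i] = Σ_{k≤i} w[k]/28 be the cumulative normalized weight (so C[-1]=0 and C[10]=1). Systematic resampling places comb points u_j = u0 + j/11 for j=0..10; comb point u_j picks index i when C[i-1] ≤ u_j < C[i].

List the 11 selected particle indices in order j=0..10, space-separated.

C = [5/28, 2/7, 11/28, 1/2, 19/28, 5/7, 3/4, 25/28, 13/14, 1, 1]
j=0: u_0=1/44 ∈ [0, 5/28) → index 0
j=1: u_1=5/44 ∈ [0, 5/28) → index 0
j=2: u_2=9/44 ∈ [5/28, 2/7) → index 1
j=3: u_3=13/44 ∈ [2/7, 11/28) → index 2
j=4: u_4=17/44 ∈ [2/7, 11/28) → index 2
j=5: u_5=21/44 ∈ [11/28, 1/2) → index 3
j=6: u_6=25/44 ∈ [1/2, 19/28) → index 4
j=7: u_7=29/44 ∈ [1/2, 19/28) → index 4
j=8: u_8=3/4 ∈ [3/4, 25/28) → index 7
j=9: u_9=37/44 ∈ [3/4, 25/28) → index 7
j=10: u_10=41/44 ∈ [13/14, 1) → index 9

0 0 1 2 2 3 4 4 7 7 9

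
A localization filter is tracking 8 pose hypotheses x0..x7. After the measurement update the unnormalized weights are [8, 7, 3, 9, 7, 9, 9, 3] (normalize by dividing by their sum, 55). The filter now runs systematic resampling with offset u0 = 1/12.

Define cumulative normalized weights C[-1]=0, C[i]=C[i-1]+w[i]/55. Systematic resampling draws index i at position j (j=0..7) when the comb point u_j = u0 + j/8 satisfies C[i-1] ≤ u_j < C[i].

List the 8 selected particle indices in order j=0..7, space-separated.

0 1 3 3 4 5 6 7

C = [8/55, 3/11, 18/55, 27/55, 34/55, 43/55, 52/55, 1]
j=0: u_0=1/12 ∈ [0, 8/55) → index 0
j=1: u_1=5/24 ∈ [8/55, 3/11) → index 1
j=2: u_2=1/3 ∈ [18/55, 27/55) → index 3
j=3: u_3=11/24 ∈ [18/55, 27/55) → index 3
j=4: u_4=7/12 ∈ [27/55, 34/55) → index 4
j=5: u_5=17/24 ∈ [34/55, 43/55) → index 5
j=6: u_6=5/6 ∈ [43/55, 52/55) → index 6
j=7: u_7=23/24 ∈ [52/55, 1) → index 7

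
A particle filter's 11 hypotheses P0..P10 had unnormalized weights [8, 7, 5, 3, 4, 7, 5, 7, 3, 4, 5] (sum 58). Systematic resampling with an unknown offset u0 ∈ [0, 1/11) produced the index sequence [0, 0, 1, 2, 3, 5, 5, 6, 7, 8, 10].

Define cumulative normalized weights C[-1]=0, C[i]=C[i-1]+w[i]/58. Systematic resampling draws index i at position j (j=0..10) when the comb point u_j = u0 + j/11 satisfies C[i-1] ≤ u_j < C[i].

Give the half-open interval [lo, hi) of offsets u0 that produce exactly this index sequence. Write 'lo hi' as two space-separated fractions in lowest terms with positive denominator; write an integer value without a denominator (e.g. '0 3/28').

7/638 17/638

C = [4/29, 15/58, 10/29, 23/58, 27/58, 17/29, 39/58, 23/29, 49/58, 53/58, 1]
j=0 picked index 0: u0 ∈ [0, 4/29)
j=1 picked index 0: u0 ∈ [-1/11, 15/319)
j=2 picked index 1: u0 ∈ [-14/319, 49/638)
j=3 picked index 2: u0 ∈ [-9/638, 23/319)
j=4 picked index 3: u0 ∈ [-6/319, 21/638)
j=5 picked index 5: u0 ∈ [7/638, 42/319)
j=6 picked index 5: u0 ∈ [-51/638, 13/319)
j=7 picked index 6: u0 ∈ [-16/319, 23/638)
j=8 picked index 7: u0 ∈ [-35/638, 21/319)
j=9 picked index 8: u0 ∈ [-8/319, 17/638)
j=10 picked index 10: u0 ∈ [3/638, 1/11)
intersection: [7/638, 17/638)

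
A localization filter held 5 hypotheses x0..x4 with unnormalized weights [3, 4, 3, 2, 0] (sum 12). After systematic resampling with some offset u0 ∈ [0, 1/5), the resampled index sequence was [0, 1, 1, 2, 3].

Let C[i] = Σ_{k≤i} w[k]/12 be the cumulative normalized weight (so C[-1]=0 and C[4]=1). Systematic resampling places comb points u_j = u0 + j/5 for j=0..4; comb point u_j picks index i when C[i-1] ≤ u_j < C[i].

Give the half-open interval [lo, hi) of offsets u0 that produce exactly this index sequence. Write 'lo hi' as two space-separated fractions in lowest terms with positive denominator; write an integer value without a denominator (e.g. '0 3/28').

1/20 11/60

C = [1/4, 7/12, 5/6, 1, 1]
j=0 picked index 0: u0 ∈ [0, 1/4)
j=1 picked index 1: u0 ∈ [1/20, 23/60)
j=2 picked index 1: u0 ∈ [-3/20, 11/60)
j=3 picked index 2: u0 ∈ [-1/60, 7/30)
j=4 picked index 3: u0 ∈ [1/30, 1/5)
intersection: [1/20, 11/60)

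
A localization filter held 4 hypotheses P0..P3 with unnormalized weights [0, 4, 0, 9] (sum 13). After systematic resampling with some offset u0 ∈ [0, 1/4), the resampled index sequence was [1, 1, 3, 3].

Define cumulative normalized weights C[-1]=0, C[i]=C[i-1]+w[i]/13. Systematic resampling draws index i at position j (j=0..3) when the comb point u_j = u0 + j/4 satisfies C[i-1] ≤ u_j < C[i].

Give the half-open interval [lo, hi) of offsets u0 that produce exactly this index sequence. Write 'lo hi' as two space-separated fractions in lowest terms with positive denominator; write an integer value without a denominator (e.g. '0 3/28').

C = [0, 4/13, 4/13, 1]
j=0 picked index 1: u0 ∈ [0, 4/13)
j=1 picked index 1: u0 ∈ [-1/4, 3/52)
j=2 picked index 3: u0 ∈ [-5/26, 1/2)
j=3 picked index 3: u0 ∈ [-23/52, 1/4)
intersection: [0, 3/52)

0 3/52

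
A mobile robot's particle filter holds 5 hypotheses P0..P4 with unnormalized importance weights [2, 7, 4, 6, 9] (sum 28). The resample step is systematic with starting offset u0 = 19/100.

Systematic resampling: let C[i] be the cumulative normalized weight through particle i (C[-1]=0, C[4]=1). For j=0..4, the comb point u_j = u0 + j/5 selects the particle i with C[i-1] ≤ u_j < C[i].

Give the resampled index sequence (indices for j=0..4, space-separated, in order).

C = [1/14, 9/28, 13/28, 19/28, 1]
j=0: u_0=19/100 ∈ [1/14, 9/28) → index 1
j=1: u_1=39/100 ∈ [9/28, 13/28) → index 2
j=2: u_2=59/100 ∈ [13/28, 19/28) → index 3
j=3: u_3=79/100 ∈ [19/28, 1) → index 4
j=4: u_4=99/100 ∈ [19/28, 1) → index 4

1 2 3 4 4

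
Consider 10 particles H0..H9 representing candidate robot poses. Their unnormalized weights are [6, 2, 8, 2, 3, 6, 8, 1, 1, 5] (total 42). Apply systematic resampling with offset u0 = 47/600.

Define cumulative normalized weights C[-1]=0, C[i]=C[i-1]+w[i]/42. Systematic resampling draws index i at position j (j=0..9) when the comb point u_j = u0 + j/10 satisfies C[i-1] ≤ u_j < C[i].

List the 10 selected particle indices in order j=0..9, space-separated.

C = [1/7, 4/21, 8/21, 3/7, 1/2, 9/14, 5/6, 6/7, 37/42, 1]
j=0: u_0=47/600 ∈ [0, 1/7) → index 0
j=1: u_1=107/600 ∈ [1/7, 4/21) → index 1
j=2: u_2=167/600 ∈ [4/21, 8/21) → index 2
j=3: u_3=227/600 ∈ [4/21, 8/21) → index 2
j=4: u_4=287/600 ∈ [3/7, 1/2) → index 4
j=5: u_5=347/600 ∈ [1/2, 9/14) → index 5
j=6: u_6=407/600 ∈ [9/14, 5/6) → index 6
j=7: u_7=467/600 ∈ [9/14, 5/6) → index 6
j=8: u_8=527/600 ∈ [6/7, 37/42) → index 8
j=9: u_9=587/600 ∈ [37/42, 1) → index 9

0 1 2 2 4 5 6 6 8 9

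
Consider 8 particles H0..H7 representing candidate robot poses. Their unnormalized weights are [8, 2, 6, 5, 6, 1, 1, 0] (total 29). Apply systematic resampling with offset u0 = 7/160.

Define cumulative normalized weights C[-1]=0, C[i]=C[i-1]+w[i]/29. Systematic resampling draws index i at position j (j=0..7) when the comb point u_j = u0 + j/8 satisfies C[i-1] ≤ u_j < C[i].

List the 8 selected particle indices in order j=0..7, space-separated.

0 0 1 2 2 3 4 4

C = [8/29, 10/29, 16/29, 21/29, 27/29, 28/29, 1, 1]
j=0: u_0=7/160 ∈ [0, 8/29) → index 0
j=1: u_1=27/160 ∈ [0, 8/29) → index 0
j=2: u_2=47/160 ∈ [8/29, 10/29) → index 1
j=3: u_3=67/160 ∈ [10/29, 16/29) → index 2
j=4: u_4=87/160 ∈ [10/29, 16/29) → index 2
j=5: u_5=107/160 ∈ [16/29, 21/29) → index 3
j=6: u_6=127/160 ∈ [21/29, 27/29) → index 4
j=7: u_7=147/160 ∈ [21/29, 27/29) → index 4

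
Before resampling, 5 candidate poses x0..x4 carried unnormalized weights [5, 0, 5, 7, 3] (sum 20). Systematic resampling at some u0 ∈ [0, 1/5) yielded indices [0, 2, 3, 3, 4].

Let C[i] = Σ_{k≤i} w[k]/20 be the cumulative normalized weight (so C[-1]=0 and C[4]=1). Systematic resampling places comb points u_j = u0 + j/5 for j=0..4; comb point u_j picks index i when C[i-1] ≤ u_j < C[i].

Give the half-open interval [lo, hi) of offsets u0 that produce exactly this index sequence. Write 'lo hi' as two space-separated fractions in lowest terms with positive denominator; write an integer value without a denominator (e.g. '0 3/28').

1/10 1/5

C = [1/4, 1/4, 1/2, 17/20, 1]
j=0 picked index 0: u0 ∈ [0, 1/4)
j=1 picked index 2: u0 ∈ [1/20, 3/10)
j=2 picked index 3: u0 ∈ [1/10, 9/20)
j=3 picked index 3: u0 ∈ [-1/10, 1/4)
j=4 picked index 4: u0 ∈ [1/20, 1/5)
intersection: [1/10, 1/5)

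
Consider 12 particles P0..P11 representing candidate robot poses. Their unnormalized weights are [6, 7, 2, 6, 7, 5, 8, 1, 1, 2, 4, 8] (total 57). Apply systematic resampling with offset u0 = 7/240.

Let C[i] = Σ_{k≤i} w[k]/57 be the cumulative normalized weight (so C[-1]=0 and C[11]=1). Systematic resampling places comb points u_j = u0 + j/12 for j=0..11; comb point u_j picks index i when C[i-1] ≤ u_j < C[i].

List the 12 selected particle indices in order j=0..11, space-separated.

0 1 1 3 3 4 5 6 6 9 11 11

C = [2/19, 13/57, 5/19, 7/19, 28/57, 11/19, 41/57, 14/19, 43/57, 15/19, 49/57, 1]
j=0: u_0=7/240 ∈ [0, 2/19) → index 0
j=1: u_1=9/80 ∈ [2/19, 13/57) → index 1
j=2: u_2=47/240 ∈ [2/19, 13/57) → index 1
j=3: u_3=67/240 ∈ [5/19, 7/19) → index 3
j=4: u_4=29/80 ∈ [5/19, 7/19) → index 3
j=5: u_5=107/240 ∈ [7/19, 28/57) → index 4
j=6: u_6=127/240 ∈ [28/57, 11/19) → index 5
j=7: u_7=49/80 ∈ [11/19, 41/57) → index 6
j=8: u_8=167/240 ∈ [11/19, 41/57) → index 6
j=9: u_9=187/240 ∈ [43/57, 15/19) → index 9
j=10: u_10=69/80 ∈ [49/57, 1) → index 11
j=11: u_11=227/240 ∈ [49/57, 1) → index 11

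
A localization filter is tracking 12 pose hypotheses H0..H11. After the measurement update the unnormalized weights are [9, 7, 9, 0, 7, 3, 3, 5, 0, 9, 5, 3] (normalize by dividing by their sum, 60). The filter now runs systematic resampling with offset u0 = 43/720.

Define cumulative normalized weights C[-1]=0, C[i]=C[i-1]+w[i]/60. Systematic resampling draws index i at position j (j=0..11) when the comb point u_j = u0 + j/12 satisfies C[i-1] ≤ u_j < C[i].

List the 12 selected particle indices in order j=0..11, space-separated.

0 0 1 2 2 4 5 7 9 9 10 11

C = [3/20, 4/15, 5/12, 5/12, 8/15, 7/12, 19/30, 43/60, 43/60, 13/15, 19/20, 1]
j=0: u_0=43/720 ∈ [0, 3/20) → index 0
j=1: u_1=103/720 ∈ [0, 3/20) → index 0
j=2: u_2=163/720 ∈ [3/20, 4/15) → index 1
j=3: u_3=223/720 ∈ [4/15, 5/12) → index 2
j=4: u_4=283/720 ∈ [4/15, 5/12) → index 2
j=5: u_5=343/720 ∈ [5/12, 8/15) → index 4
j=6: u_6=403/720 ∈ [8/15, 7/12) → index 5
j=7: u_7=463/720 ∈ [19/30, 43/60) → index 7
j=8: u_8=523/720 ∈ [43/60, 13/15) → index 9
j=9: u_9=583/720 ∈ [43/60, 13/15) → index 9
j=10: u_10=643/720 ∈ [13/15, 19/20) → index 10
j=11: u_11=703/720 ∈ [19/20, 1) → index 11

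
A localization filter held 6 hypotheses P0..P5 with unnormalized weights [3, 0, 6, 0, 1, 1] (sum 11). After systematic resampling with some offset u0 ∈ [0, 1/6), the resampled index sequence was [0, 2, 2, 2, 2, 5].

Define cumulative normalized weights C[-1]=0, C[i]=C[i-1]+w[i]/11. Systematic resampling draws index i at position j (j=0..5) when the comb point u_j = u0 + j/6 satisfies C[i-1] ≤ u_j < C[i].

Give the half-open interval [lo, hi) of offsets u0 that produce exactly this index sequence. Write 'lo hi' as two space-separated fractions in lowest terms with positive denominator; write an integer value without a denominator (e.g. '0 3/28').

C = [3/11, 3/11, 9/11, 9/11, 10/11, 1]
j=0 picked index 0: u0 ∈ [0, 3/11)
j=1 picked index 2: u0 ∈ [7/66, 43/66)
j=2 picked index 2: u0 ∈ [-2/33, 16/33)
j=3 picked index 2: u0 ∈ [-5/22, 7/22)
j=4 picked index 2: u0 ∈ [-13/33, 5/33)
j=5 picked index 5: u0 ∈ [5/66, 1/6)
intersection: [7/66, 5/33)

7/66 5/33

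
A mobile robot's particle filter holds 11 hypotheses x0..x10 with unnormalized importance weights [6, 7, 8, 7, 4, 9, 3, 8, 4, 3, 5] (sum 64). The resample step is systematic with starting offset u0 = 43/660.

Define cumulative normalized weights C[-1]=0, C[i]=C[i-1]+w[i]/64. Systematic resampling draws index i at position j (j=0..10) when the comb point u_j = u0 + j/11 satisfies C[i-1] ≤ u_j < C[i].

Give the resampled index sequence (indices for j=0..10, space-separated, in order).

0 1 2 3 3 5 5 7 7 9 10

C = [3/32, 13/64, 21/64, 7/16, 1/2, 41/64, 11/16, 13/16, 7/8, 59/64, 1]
j=0: u_0=43/660 ∈ [0, 3/32) → index 0
j=1: u_1=103/660 ∈ [3/32, 13/64) → index 1
j=2: u_2=163/660 ∈ [13/64, 21/64) → index 2
j=3: u_3=223/660 ∈ [21/64, 7/16) → index 3
j=4: u_4=283/660 ∈ [21/64, 7/16) → index 3
j=5: u_5=343/660 ∈ [1/2, 41/64) → index 5
j=6: u_6=403/660 ∈ [1/2, 41/64) → index 5
j=7: u_7=463/660 ∈ [11/16, 13/16) → index 7
j=8: u_8=523/660 ∈ [11/16, 13/16) → index 7
j=9: u_9=53/60 ∈ [7/8, 59/64) → index 9
j=10: u_10=643/660 ∈ [59/64, 1) → index 10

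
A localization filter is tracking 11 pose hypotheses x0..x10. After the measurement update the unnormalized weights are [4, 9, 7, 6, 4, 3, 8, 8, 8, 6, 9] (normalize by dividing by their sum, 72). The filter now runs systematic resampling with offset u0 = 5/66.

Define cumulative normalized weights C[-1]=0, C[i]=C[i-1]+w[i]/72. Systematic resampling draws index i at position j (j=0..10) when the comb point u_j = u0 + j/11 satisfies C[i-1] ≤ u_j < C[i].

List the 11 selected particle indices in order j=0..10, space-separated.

C = [1/18, 13/72, 5/18, 13/36, 5/12, 11/24, 41/72, 49/72, 19/24, 7/8, 1]
j=0: u_0=5/66 ∈ [1/18, 13/72) → index 1
j=1: u_1=1/6 ∈ [1/18, 13/72) → index 1
j=2: u_2=17/66 ∈ [13/72, 5/18) → index 2
j=3: u_3=23/66 ∈ [5/18, 13/36) → index 3
j=4: u_4=29/66 ∈ [5/12, 11/24) → index 5
j=5: u_5=35/66 ∈ [11/24, 41/72) → index 6
j=6: u_6=41/66 ∈ [41/72, 49/72) → index 7
j=7: u_7=47/66 ∈ [49/72, 19/24) → index 8
j=8: u_8=53/66 ∈ [19/24, 7/8) → index 9
j=9: u_9=59/66 ∈ [7/8, 1) → index 10
j=10: u_10=65/66 ∈ [7/8, 1) → index 10

1 1 2 3 5 6 7 8 9 10 10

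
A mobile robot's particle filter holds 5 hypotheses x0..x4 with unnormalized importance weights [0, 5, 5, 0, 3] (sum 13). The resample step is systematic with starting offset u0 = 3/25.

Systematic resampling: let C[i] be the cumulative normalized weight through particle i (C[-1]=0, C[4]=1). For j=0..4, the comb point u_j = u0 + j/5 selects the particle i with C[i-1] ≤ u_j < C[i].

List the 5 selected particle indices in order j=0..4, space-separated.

C = [0, 5/13, 10/13, 10/13, 1]
j=0: u_0=3/25 ∈ [0, 5/13) → index 1
j=1: u_1=8/25 ∈ [0, 5/13) → index 1
j=2: u_2=13/25 ∈ [5/13, 10/13) → index 2
j=3: u_3=18/25 ∈ [5/13, 10/13) → index 2
j=4: u_4=23/25 ∈ [10/13, 1) → index 4

1 1 2 2 4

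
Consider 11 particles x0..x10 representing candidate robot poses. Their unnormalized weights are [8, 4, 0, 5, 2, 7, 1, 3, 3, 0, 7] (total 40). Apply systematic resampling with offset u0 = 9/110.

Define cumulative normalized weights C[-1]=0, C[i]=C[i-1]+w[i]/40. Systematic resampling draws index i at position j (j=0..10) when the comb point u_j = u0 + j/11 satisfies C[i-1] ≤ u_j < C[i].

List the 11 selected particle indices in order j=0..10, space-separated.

C = [1/5, 3/10, 3/10, 17/40, 19/40, 13/20, 27/40, 3/4, 33/40, 33/40, 1]
j=0: u_0=9/110 ∈ [0, 1/5) → index 0
j=1: u_1=19/110 ∈ [0, 1/5) → index 0
j=2: u_2=29/110 ∈ [1/5, 3/10) → index 1
j=3: u_3=39/110 ∈ [3/10, 17/40) → index 3
j=4: u_4=49/110 ∈ [17/40, 19/40) → index 4
j=5: u_5=59/110 ∈ [19/40, 13/20) → index 5
j=6: u_6=69/110 ∈ [19/40, 13/20) → index 5
j=7: u_7=79/110 ∈ [27/40, 3/4) → index 7
j=8: u_8=89/110 ∈ [3/4, 33/40) → index 8
j=9: u_9=9/10 ∈ [33/40, 1) → index 10
j=10: u_10=109/110 ∈ [33/40, 1) → index 10

0 0 1 3 4 5 5 7 8 10 10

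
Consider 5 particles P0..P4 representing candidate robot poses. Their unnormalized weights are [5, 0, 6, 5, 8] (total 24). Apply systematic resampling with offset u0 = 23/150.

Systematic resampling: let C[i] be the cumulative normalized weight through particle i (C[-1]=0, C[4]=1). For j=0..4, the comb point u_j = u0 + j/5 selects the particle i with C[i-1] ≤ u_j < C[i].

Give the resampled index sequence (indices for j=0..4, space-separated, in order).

C = [5/24, 5/24, 11/24, 2/3, 1]
j=0: u_0=23/150 ∈ [0, 5/24) → index 0
j=1: u_1=53/150 ∈ [5/24, 11/24) → index 2
j=2: u_2=83/150 ∈ [11/24, 2/3) → index 3
j=3: u_3=113/150 ∈ [2/3, 1) → index 4
j=4: u_4=143/150 ∈ [2/3, 1) → index 4

0 2 3 4 4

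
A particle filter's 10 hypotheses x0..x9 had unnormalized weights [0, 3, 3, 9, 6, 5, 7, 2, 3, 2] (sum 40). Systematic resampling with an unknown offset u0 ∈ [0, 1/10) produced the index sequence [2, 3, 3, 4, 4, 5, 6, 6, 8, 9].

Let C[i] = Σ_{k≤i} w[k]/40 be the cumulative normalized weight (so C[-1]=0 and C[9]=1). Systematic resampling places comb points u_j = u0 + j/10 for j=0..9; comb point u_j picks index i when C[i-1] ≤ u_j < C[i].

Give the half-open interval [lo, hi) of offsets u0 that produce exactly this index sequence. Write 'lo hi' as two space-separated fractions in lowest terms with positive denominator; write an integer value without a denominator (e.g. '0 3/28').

C = [0, 3/40, 3/20, 3/8, 21/40, 13/20, 33/40, 7/8, 19/20, 1]
j=0 picked index 2: u0 ∈ [3/40, 3/20)
j=1 picked index 3: u0 ∈ [1/20, 11/40)
j=2 picked index 3: u0 ∈ [-1/20, 7/40)
j=3 picked index 4: u0 ∈ [3/40, 9/40)
j=4 picked index 4: u0 ∈ [-1/40, 1/8)
j=5 picked index 5: u0 ∈ [1/40, 3/20)
j=6 picked index 6: u0 ∈ [1/20, 9/40)
j=7 picked index 6: u0 ∈ [-1/20, 1/8)
j=8 picked index 8: u0 ∈ [3/40, 3/20)
j=9 picked index 9: u0 ∈ [1/20, 1/10)
intersection: [3/40, 1/10)

3/40 1/10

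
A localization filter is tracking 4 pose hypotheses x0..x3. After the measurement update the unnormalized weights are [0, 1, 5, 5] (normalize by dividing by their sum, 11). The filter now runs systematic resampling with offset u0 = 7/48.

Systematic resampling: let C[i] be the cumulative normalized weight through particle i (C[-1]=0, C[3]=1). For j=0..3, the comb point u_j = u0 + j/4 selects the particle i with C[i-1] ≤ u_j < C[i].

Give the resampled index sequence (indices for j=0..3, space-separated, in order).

C = [0, 1/11, 6/11, 1]
j=0: u_0=7/48 ∈ [1/11, 6/11) → index 2
j=1: u_1=19/48 ∈ [1/11, 6/11) → index 2
j=2: u_2=31/48 ∈ [6/11, 1) → index 3
j=3: u_3=43/48 ∈ [6/11, 1) → index 3

2 2 3 3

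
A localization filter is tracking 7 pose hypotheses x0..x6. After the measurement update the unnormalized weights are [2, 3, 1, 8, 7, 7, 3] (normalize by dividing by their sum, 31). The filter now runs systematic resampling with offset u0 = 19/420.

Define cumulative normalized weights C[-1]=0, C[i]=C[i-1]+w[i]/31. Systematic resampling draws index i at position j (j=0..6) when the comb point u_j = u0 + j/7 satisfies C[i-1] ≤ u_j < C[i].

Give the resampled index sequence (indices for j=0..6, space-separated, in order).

C = [2/31, 5/31, 6/31, 14/31, 21/31, 28/31, 1]
j=0: u_0=19/420 ∈ [0, 2/31) → index 0
j=1: u_1=79/420 ∈ [5/31, 6/31) → index 2
j=2: u_2=139/420 ∈ [6/31, 14/31) → index 3
j=3: u_3=199/420 ∈ [14/31, 21/31) → index 4
j=4: u_4=37/60 ∈ [14/31, 21/31) → index 4
j=5: u_5=319/420 ∈ [21/31, 28/31) → index 5
j=6: u_6=379/420 ∈ [21/31, 28/31) → index 5

0 2 3 4 4 5 5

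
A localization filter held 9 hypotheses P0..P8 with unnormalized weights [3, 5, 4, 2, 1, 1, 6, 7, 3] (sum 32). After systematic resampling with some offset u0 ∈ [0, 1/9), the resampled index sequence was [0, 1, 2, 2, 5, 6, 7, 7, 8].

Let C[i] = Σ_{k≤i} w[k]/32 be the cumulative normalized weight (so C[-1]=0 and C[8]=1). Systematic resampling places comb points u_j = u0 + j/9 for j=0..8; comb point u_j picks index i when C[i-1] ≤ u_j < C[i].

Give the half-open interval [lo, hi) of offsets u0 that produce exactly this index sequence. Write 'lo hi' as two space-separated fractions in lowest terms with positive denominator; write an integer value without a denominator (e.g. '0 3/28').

1/36 1/24

C = [3/32, 1/4, 3/8, 7/16, 15/32, 1/2, 11/16, 29/32, 1]
j=0 picked index 0: u0 ∈ [0, 3/32)
j=1 picked index 1: u0 ∈ [-5/288, 5/36)
j=2 picked index 2: u0 ∈ [1/36, 11/72)
j=3 picked index 2: u0 ∈ [-1/12, 1/24)
j=4 picked index 5: u0 ∈ [7/288, 1/18)
j=5 picked index 6: u0 ∈ [-1/18, 19/144)
j=6 picked index 7: u0 ∈ [1/48, 23/96)
j=7 picked index 7: u0 ∈ [-13/144, 37/288)
j=8 picked index 8: u0 ∈ [5/288, 1/9)
intersection: [1/36, 1/24)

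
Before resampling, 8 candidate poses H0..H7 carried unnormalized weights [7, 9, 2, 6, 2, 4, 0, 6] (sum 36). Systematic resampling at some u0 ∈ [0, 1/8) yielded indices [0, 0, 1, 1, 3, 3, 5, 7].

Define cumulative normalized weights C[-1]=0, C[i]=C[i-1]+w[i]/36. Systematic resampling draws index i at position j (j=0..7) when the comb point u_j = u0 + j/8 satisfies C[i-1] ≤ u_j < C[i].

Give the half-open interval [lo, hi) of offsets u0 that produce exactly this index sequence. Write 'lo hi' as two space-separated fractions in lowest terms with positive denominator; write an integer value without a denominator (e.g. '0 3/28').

0 1/24

C = [7/36, 4/9, 1/2, 2/3, 13/18, 5/6, 5/6, 1]
j=0 picked index 0: u0 ∈ [0, 7/36)
j=1 picked index 0: u0 ∈ [-1/8, 5/72)
j=2 picked index 1: u0 ∈ [-1/18, 7/36)
j=3 picked index 1: u0 ∈ [-13/72, 5/72)
j=4 picked index 3: u0 ∈ [0, 1/6)
j=5 picked index 3: u0 ∈ [-1/8, 1/24)
j=6 picked index 5: u0 ∈ [-1/36, 1/12)
j=7 picked index 7: u0 ∈ [-1/24, 1/8)
intersection: [0, 1/24)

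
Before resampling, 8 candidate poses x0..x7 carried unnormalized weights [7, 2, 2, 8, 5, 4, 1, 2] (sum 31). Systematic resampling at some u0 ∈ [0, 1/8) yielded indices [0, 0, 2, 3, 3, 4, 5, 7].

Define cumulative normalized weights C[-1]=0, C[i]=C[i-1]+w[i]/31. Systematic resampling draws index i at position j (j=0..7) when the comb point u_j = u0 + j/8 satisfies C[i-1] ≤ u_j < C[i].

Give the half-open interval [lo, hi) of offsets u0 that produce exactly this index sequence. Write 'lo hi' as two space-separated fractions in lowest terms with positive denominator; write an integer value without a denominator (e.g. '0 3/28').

15/248 25/248

C = [7/31, 9/31, 11/31, 19/31, 24/31, 28/31, 29/31, 1]
j=0 picked index 0: u0 ∈ [0, 7/31)
j=1 picked index 0: u0 ∈ [-1/8, 25/248)
j=2 picked index 2: u0 ∈ [5/124, 13/124)
j=3 picked index 3: u0 ∈ [-5/248, 59/248)
j=4 picked index 3: u0 ∈ [-9/62, 7/62)
j=5 picked index 4: u0 ∈ [-3/248, 37/248)
j=6 picked index 5: u0 ∈ [3/124, 19/124)
j=7 picked index 7: u0 ∈ [15/248, 1/8)
intersection: [15/248, 25/248)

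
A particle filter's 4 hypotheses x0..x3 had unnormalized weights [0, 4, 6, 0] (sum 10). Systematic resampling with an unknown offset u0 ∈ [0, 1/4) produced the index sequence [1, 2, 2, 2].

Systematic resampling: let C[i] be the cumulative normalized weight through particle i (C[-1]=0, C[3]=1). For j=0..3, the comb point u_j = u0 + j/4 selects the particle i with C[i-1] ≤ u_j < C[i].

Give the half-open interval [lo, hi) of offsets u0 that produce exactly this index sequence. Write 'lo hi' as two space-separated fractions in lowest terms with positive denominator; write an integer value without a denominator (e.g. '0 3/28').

3/20 1/4

C = [0, 2/5, 1, 1]
j=0 picked index 1: u0 ∈ [0, 2/5)
j=1 picked index 2: u0 ∈ [3/20, 3/4)
j=2 picked index 2: u0 ∈ [-1/10, 1/2)
j=3 picked index 2: u0 ∈ [-7/20, 1/4)
intersection: [3/20, 1/4)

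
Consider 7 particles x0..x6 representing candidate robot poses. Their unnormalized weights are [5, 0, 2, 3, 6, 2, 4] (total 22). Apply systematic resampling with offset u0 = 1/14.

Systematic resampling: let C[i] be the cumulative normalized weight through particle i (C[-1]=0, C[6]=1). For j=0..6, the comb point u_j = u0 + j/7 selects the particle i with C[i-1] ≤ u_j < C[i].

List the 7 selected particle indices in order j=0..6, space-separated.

0 0 3 4 4 5 6

C = [5/22, 5/22, 7/22, 5/11, 8/11, 9/11, 1]
j=0: u_0=1/14 ∈ [0, 5/22) → index 0
j=1: u_1=3/14 ∈ [0, 5/22) → index 0
j=2: u_2=5/14 ∈ [7/22, 5/11) → index 3
j=3: u_3=1/2 ∈ [5/11, 8/11) → index 4
j=4: u_4=9/14 ∈ [5/11, 8/11) → index 4
j=5: u_5=11/14 ∈ [8/11, 9/11) → index 5
j=6: u_6=13/14 ∈ [9/11, 1) → index 6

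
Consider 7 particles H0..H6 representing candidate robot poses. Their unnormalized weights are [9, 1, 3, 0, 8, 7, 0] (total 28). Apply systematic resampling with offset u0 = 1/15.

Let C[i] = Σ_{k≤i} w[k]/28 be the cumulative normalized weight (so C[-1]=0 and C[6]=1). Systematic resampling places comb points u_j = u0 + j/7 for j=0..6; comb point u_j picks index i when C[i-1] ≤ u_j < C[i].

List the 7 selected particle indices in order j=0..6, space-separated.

C = [9/28, 5/14, 13/28, 13/28, 3/4, 1, 1]
j=0: u_0=1/15 ∈ [0, 9/28) → index 0
j=1: u_1=22/105 ∈ [0, 9/28) → index 0
j=2: u_2=37/105 ∈ [9/28, 5/14) → index 1
j=3: u_3=52/105 ∈ [13/28, 3/4) → index 4
j=4: u_4=67/105 ∈ [13/28, 3/4) → index 4
j=5: u_5=82/105 ∈ [3/4, 1) → index 5
j=6: u_6=97/105 ∈ [3/4, 1) → index 5

0 0 1 4 4 5 5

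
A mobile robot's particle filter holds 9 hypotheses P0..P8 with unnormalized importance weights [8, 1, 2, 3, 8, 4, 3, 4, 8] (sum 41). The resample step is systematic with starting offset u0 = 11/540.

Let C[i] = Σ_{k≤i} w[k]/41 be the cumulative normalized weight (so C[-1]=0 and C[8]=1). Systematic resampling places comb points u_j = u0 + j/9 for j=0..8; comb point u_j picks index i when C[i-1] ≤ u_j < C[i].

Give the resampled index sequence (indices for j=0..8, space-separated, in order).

0 0 2 4 4 5 6 7 8

C = [8/41, 9/41, 11/41, 14/41, 22/41, 26/41, 29/41, 33/41, 1]
j=0: u_0=11/540 ∈ [0, 8/41) → index 0
j=1: u_1=71/540 ∈ [0, 8/41) → index 0
j=2: u_2=131/540 ∈ [9/41, 11/41) → index 2
j=3: u_3=191/540 ∈ [14/41, 22/41) → index 4
j=4: u_4=251/540 ∈ [14/41, 22/41) → index 4
j=5: u_5=311/540 ∈ [22/41, 26/41) → index 5
j=6: u_6=371/540 ∈ [26/41, 29/41) → index 6
j=7: u_7=431/540 ∈ [29/41, 33/41) → index 7
j=8: u_8=491/540 ∈ [33/41, 1) → index 8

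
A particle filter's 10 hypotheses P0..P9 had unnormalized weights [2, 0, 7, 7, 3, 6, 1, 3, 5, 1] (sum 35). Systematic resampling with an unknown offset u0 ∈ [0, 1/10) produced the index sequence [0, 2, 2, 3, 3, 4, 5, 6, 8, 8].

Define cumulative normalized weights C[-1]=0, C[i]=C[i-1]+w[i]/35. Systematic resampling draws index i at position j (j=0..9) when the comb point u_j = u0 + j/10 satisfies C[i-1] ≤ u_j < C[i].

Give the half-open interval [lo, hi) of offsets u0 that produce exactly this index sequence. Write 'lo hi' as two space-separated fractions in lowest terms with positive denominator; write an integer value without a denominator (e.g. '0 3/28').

1/35 3/70

C = [2/35, 2/35, 9/35, 16/35, 19/35, 5/7, 26/35, 29/35, 34/35, 1]
j=0 picked index 0: u0 ∈ [0, 2/35)
j=1 picked index 2: u0 ∈ [-3/70, 11/70)
j=2 picked index 2: u0 ∈ [-1/7, 2/35)
j=3 picked index 3: u0 ∈ [-3/70, 11/70)
j=4 picked index 3: u0 ∈ [-1/7, 2/35)
j=5 picked index 4: u0 ∈ [-3/70, 3/70)
j=6 picked index 5: u0 ∈ [-2/35, 4/35)
j=7 picked index 6: u0 ∈ [1/70, 3/70)
j=8 picked index 8: u0 ∈ [1/35, 6/35)
j=9 picked index 8: u0 ∈ [-1/14, 1/14)
intersection: [1/35, 3/70)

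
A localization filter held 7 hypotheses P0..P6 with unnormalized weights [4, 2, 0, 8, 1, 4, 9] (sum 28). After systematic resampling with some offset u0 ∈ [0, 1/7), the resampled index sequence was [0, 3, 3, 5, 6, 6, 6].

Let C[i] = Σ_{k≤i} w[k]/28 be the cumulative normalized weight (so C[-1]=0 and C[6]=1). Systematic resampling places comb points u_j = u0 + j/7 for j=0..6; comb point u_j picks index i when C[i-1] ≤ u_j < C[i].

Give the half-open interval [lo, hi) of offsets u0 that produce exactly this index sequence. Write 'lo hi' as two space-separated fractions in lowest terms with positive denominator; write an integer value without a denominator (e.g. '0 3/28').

3/28 1/7

C = [1/7, 3/14, 3/14, 1/2, 15/28, 19/28, 1]
j=0 picked index 0: u0 ∈ [0, 1/7)
j=1 picked index 3: u0 ∈ [1/14, 5/14)
j=2 picked index 3: u0 ∈ [-1/14, 3/14)
j=3 picked index 5: u0 ∈ [3/28, 1/4)
j=4 picked index 6: u0 ∈ [3/28, 3/7)
j=5 picked index 6: u0 ∈ [-1/28, 2/7)
j=6 picked index 6: u0 ∈ [-5/28, 1/7)
intersection: [3/28, 1/7)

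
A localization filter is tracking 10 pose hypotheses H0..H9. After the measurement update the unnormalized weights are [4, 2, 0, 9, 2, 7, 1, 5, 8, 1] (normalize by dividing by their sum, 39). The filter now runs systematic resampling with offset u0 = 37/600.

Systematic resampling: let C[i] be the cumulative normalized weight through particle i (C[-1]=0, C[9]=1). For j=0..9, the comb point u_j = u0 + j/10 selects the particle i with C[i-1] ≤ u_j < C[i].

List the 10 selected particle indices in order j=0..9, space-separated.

C = [4/39, 2/13, 2/13, 5/13, 17/39, 8/13, 25/39, 10/13, 38/39, 1]
j=0: u_0=37/600 ∈ [0, 4/39) → index 0
j=1: u_1=97/600 ∈ [2/13, 5/13) → index 3
j=2: u_2=157/600 ∈ [2/13, 5/13) → index 3
j=3: u_3=217/600 ∈ [2/13, 5/13) → index 3
j=4: u_4=277/600 ∈ [17/39, 8/13) → index 5
j=5: u_5=337/600 ∈ [17/39, 8/13) → index 5
j=6: u_6=397/600 ∈ [25/39, 10/13) → index 7
j=7: u_7=457/600 ∈ [25/39, 10/13) → index 7
j=8: u_8=517/600 ∈ [10/13, 38/39) → index 8
j=9: u_9=577/600 ∈ [10/13, 38/39) → index 8

0 3 3 3 5 5 7 7 8 8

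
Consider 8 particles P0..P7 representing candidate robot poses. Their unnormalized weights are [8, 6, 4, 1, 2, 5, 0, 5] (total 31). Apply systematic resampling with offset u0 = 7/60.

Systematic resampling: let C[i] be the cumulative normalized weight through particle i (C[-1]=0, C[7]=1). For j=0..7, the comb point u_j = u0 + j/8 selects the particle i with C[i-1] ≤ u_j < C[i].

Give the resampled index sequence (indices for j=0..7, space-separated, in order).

0 0 1 2 4 5 7 7

C = [8/31, 14/31, 18/31, 19/31, 21/31, 26/31, 26/31, 1]
j=0: u_0=7/60 ∈ [0, 8/31) → index 0
j=1: u_1=29/120 ∈ [0, 8/31) → index 0
j=2: u_2=11/30 ∈ [8/31, 14/31) → index 1
j=3: u_3=59/120 ∈ [14/31, 18/31) → index 2
j=4: u_4=37/60 ∈ [19/31, 21/31) → index 4
j=5: u_5=89/120 ∈ [21/31, 26/31) → index 5
j=6: u_6=13/15 ∈ [26/31, 1) → index 7
j=7: u_7=119/120 ∈ [26/31, 1) → index 7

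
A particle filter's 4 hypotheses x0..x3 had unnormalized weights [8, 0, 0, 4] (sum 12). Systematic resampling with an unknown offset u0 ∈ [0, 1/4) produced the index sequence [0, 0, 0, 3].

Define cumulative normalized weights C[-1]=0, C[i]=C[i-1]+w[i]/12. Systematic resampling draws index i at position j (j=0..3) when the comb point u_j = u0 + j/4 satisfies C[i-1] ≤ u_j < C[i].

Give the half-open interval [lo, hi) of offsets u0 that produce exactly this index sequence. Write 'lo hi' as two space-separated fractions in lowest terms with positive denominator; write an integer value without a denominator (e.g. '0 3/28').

C = [2/3, 2/3, 2/3, 1]
j=0 picked index 0: u0 ∈ [0, 2/3)
j=1 picked index 0: u0 ∈ [-1/4, 5/12)
j=2 picked index 0: u0 ∈ [-1/2, 1/6)
j=3 picked index 3: u0 ∈ [-1/12, 1/4)
intersection: [0, 1/6)

0 1/6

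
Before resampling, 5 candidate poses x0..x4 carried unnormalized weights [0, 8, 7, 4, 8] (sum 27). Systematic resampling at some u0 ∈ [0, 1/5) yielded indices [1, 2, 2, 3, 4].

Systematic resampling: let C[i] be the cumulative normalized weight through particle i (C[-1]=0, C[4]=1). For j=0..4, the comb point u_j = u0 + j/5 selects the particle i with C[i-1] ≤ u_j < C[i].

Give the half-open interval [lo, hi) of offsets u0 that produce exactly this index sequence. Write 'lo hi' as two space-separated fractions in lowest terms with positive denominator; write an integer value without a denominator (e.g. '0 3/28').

13/135 14/135

C = [0, 8/27, 5/9, 19/27, 1]
j=0 picked index 1: u0 ∈ [0, 8/27)
j=1 picked index 2: u0 ∈ [13/135, 16/45)
j=2 picked index 2: u0 ∈ [-14/135, 7/45)
j=3 picked index 3: u0 ∈ [-2/45, 14/135)
j=4 picked index 4: u0 ∈ [-13/135, 1/5)
intersection: [13/135, 14/135)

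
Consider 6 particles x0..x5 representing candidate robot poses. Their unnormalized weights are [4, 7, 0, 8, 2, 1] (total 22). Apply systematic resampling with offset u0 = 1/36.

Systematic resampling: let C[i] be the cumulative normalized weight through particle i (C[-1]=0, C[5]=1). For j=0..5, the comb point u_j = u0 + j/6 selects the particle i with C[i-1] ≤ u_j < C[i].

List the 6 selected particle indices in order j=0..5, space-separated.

0 1 1 3 3 3

C = [2/11, 1/2, 1/2, 19/22, 21/22, 1]
j=0: u_0=1/36 ∈ [0, 2/11) → index 0
j=1: u_1=7/36 ∈ [2/11, 1/2) → index 1
j=2: u_2=13/36 ∈ [2/11, 1/2) → index 1
j=3: u_3=19/36 ∈ [1/2, 19/22) → index 3
j=4: u_4=25/36 ∈ [1/2, 19/22) → index 3
j=5: u_5=31/36 ∈ [1/2, 19/22) → index 3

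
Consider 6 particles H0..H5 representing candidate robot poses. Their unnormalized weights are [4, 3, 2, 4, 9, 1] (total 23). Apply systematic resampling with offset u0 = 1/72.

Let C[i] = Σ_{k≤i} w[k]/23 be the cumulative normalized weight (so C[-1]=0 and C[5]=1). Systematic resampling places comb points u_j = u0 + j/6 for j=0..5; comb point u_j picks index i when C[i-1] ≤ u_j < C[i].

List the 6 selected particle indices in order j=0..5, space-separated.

0 1 2 3 4 4

C = [4/23, 7/23, 9/23, 13/23, 22/23, 1]
j=0: u_0=1/72 ∈ [0, 4/23) → index 0
j=1: u_1=13/72 ∈ [4/23, 7/23) → index 1
j=2: u_2=25/72 ∈ [7/23, 9/23) → index 2
j=3: u_3=37/72 ∈ [9/23, 13/23) → index 3
j=4: u_4=49/72 ∈ [13/23, 22/23) → index 4
j=5: u_5=61/72 ∈ [13/23, 22/23) → index 4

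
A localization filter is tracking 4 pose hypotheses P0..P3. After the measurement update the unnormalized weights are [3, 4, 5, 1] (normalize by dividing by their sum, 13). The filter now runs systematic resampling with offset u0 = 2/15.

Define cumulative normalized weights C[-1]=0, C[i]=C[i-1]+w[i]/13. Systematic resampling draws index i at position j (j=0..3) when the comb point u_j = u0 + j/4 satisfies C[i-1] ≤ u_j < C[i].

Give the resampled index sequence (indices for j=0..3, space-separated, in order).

C = [3/13, 7/13, 12/13, 1]
j=0: u_0=2/15 ∈ [0, 3/13) → index 0
j=1: u_1=23/60 ∈ [3/13, 7/13) → index 1
j=2: u_2=19/30 ∈ [7/13, 12/13) → index 2
j=3: u_3=53/60 ∈ [7/13, 12/13) → index 2

0 1 2 2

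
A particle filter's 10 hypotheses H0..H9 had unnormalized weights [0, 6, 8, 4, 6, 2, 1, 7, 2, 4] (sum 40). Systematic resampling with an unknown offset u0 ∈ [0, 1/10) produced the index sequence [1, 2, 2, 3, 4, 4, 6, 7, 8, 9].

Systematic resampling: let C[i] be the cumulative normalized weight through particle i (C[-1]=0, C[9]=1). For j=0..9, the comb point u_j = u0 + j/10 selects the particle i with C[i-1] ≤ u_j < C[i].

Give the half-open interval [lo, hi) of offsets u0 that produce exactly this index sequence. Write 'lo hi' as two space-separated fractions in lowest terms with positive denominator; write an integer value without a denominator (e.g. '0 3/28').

C = [0, 3/20, 7/20, 9/20, 3/5, 13/20, 27/40, 17/20, 9/10, 1]
j=0 picked index 1: u0 ∈ [0, 3/20)
j=1 picked index 2: u0 ∈ [1/20, 1/4)
j=2 picked index 2: u0 ∈ [-1/20, 3/20)
j=3 picked index 3: u0 ∈ [1/20, 3/20)
j=4 picked index 4: u0 ∈ [1/20, 1/5)
j=5 picked index 4: u0 ∈ [-1/20, 1/10)
j=6 picked index 6: u0 ∈ [1/20, 3/40)
j=7 picked index 7: u0 ∈ [-1/40, 3/20)
j=8 picked index 8: u0 ∈ [1/20, 1/10)
j=9 picked index 9: u0 ∈ [0, 1/10)
intersection: [1/20, 3/40)

1/20 3/40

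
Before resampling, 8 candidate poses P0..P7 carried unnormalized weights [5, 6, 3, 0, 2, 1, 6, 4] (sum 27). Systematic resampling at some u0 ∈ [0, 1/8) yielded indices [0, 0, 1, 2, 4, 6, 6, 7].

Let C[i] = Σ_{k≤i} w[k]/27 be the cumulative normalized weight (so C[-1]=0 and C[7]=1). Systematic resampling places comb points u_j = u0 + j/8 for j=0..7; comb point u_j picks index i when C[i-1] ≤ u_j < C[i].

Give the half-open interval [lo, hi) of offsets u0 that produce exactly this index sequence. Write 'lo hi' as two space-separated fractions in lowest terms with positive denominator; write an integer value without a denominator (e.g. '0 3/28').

C = [5/27, 11/27, 14/27, 14/27, 16/27, 17/27, 23/27, 1]
j=0 picked index 0: u0 ∈ [0, 5/27)
j=1 picked index 0: u0 ∈ [-1/8, 13/216)
j=2 picked index 1: u0 ∈ [-7/108, 17/108)
j=3 picked index 2: u0 ∈ [7/216, 31/216)
j=4 picked index 4: u0 ∈ [1/54, 5/54)
j=5 picked index 6: u0 ∈ [1/216, 49/216)
j=6 picked index 6: u0 ∈ [-13/108, 11/108)
j=7 picked index 7: u0 ∈ [-5/216, 1/8)
intersection: [7/216, 13/216)

7/216 13/216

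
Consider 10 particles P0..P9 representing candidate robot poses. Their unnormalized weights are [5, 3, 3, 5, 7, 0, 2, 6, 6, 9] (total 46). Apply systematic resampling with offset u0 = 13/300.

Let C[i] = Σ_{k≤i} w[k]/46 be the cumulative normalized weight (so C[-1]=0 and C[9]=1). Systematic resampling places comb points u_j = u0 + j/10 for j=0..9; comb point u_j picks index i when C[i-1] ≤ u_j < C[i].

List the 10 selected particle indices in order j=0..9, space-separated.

0 1 3 3 4 6 7 8 9 9

C = [5/46, 4/23, 11/46, 8/23, 1/2, 1/2, 25/46, 31/46, 37/46, 1]
j=0: u_0=13/300 ∈ [0, 5/46) → index 0
j=1: u_1=43/300 ∈ [5/46, 4/23) → index 1
j=2: u_2=73/300 ∈ [11/46, 8/23) → index 3
j=3: u_3=103/300 ∈ [11/46, 8/23) → index 3
j=4: u_4=133/300 ∈ [8/23, 1/2) → index 4
j=5: u_5=163/300 ∈ [1/2, 25/46) → index 6
j=6: u_6=193/300 ∈ [25/46, 31/46) → index 7
j=7: u_7=223/300 ∈ [31/46, 37/46) → index 8
j=8: u_8=253/300 ∈ [37/46, 1) → index 9
j=9: u_9=283/300 ∈ [37/46, 1) → index 9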